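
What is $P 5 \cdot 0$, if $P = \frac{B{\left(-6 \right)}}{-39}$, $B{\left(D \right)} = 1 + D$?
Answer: $0$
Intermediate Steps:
$P = \frac{5}{39}$ ($P = \frac{1 - 6}{-39} = \left(-5\right) \left(- \frac{1}{39}\right) = \frac{5}{39} \approx 0.12821$)
$P 5 \cdot 0 = \frac{5}{39} \cdot 5 \cdot 0 = \frac{25}{39} \cdot 0 = 0$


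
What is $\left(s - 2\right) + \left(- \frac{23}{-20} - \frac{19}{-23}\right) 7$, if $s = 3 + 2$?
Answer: $\frac{7743}{460} \approx 16.833$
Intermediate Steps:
$s = 5$
$\left(s - 2\right) + \left(- \frac{23}{-20} - \frac{19}{-23}\right) 7 = \left(5 - 2\right) + \left(- \frac{23}{-20} - \frac{19}{-23}\right) 7 = \left(5 - 2\right) + \left(\left(-23\right) \left(- \frac{1}{20}\right) - - \frac{19}{23}\right) 7 = 3 + \left(\frac{23}{20} + \frac{19}{23}\right) 7 = 3 + \frac{909}{460} \cdot 7 = 3 + \frac{6363}{460} = \frac{7743}{460}$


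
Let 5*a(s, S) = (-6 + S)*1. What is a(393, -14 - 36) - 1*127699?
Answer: -638551/5 ≈ -1.2771e+5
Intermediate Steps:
a(s, S) = -6/5 + S/5 (a(s, S) = ((-6 + S)*1)/5 = (-6 + S)/5 = -6/5 + S/5)
a(393, -14 - 36) - 1*127699 = (-6/5 + (-14 - 36)/5) - 1*127699 = (-6/5 + (⅕)*(-50)) - 127699 = (-6/5 - 10) - 127699 = -56/5 - 127699 = -638551/5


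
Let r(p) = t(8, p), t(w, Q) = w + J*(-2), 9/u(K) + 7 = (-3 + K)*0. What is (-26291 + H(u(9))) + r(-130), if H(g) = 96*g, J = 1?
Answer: -184859/7 ≈ -26408.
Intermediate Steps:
u(K) = -9/7 (u(K) = 9/(-7 + (-3 + K)*0) = 9/(-7 + 0) = 9/(-7) = 9*(-1/7) = -9/7)
t(w, Q) = -2 + w (t(w, Q) = w + 1*(-2) = w - 2 = -2 + w)
r(p) = 6 (r(p) = -2 + 8 = 6)
(-26291 + H(u(9))) + r(-130) = (-26291 + 96*(-9/7)) + 6 = (-26291 - 864/7) + 6 = -184901/7 + 6 = -184859/7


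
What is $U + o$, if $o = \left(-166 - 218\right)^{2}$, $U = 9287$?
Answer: $156743$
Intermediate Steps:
$o = 147456$ ($o = \left(-384\right)^{2} = 147456$)
$U + o = 9287 + 147456 = 156743$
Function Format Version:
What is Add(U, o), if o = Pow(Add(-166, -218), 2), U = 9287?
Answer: 156743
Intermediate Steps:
o = 147456 (o = Pow(-384, 2) = 147456)
Add(U, o) = Add(9287, 147456) = 156743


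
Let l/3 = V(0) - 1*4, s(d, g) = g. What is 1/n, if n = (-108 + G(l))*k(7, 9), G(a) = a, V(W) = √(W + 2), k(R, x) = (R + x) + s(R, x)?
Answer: -4/11985 - √2/119850 ≈ -0.00034555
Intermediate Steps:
k(R, x) = R + 2*x (k(R, x) = (R + x) + x = R + 2*x)
V(W) = √(2 + W)
l = -12 + 3*√2 (l = 3*(√(2 + 0) - 1*4) = 3*(√2 - 4) = 3*(-4 + √2) = -12 + 3*√2 ≈ -7.7574)
n = -3000 + 75*√2 (n = (-108 + (-12 + 3*√2))*(7 + 2*9) = (-120 + 3*√2)*(7 + 18) = (-120 + 3*√2)*25 = -3000 + 75*√2 ≈ -2893.9)
1/n = 1/(-3000 + 75*√2)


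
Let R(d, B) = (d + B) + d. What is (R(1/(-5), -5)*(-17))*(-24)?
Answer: -11016/5 ≈ -2203.2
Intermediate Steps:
R(d, B) = B + 2*d (R(d, B) = (B + d) + d = B + 2*d)
(R(1/(-5), -5)*(-17))*(-24) = ((-5 + 2/(-5))*(-17))*(-24) = ((-5 + 2*(-⅕))*(-17))*(-24) = ((-5 - ⅖)*(-17))*(-24) = -27/5*(-17)*(-24) = (459/5)*(-24) = -11016/5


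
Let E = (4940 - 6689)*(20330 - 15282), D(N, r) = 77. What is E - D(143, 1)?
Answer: -8829029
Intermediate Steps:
E = -8828952 (E = -1749*5048 = -8828952)
E - D(143, 1) = -8828952 - 1*77 = -8828952 - 77 = -8829029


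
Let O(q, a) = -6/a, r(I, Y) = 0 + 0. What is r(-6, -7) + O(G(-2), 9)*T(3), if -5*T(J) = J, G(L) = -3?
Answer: ⅖ ≈ 0.40000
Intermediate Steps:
r(I, Y) = 0
T(J) = -J/5
r(-6, -7) + O(G(-2), 9)*T(3) = 0 + (-6/9)*(-⅕*3) = 0 - 6*⅑*(-⅗) = 0 - ⅔*(-⅗) = 0 + ⅖ = ⅖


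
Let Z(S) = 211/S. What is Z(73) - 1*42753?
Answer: -3120758/73 ≈ -42750.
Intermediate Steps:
Z(73) - 1*42753 = 211/73 - 1*42753 = 211*(1/73) - 42753 = 211/73 - 42753 = -3120758/73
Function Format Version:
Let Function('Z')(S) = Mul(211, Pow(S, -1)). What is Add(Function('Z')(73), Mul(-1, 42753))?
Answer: Rational(-3120758, 73) ≈ -42750.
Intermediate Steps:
Add(Function('Z')(73), Mul(-1, 42753)) = Add(Mul(211, Pow(73, -1)), Mul(-1, 42753)) = Add(Mul(211, Rational(1, 73)), -42753) = Add(Rational(211, 73), -42753) = Rational(-3120758, 73)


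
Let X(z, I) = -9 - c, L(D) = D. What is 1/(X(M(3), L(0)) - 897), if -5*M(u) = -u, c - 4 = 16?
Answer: -1/926 ≈ -0.0010799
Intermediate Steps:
c = 20 (c = 4 + 16 = 20)
M(u) = u/5 (M(u) = -(-1)*u/5 = u/5)
X(z, I) = -29 (X(z, I) = -9 - 1*20 = -9 - 20 = -29)
1/(X(M(3), L(0)) - 897) = 1/(-29 - 897) = 1/(-926) = -1/926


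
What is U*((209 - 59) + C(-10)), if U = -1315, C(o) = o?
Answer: -184100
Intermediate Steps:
U*((209 - 59) + C(-10)) = -1315*((209 - 59) - 10) = -1315*(150 - 10) = -1315*140 = -184100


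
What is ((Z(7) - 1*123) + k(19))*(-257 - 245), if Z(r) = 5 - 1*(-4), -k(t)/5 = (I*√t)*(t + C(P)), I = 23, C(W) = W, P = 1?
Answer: 57228 + 1154600*√19 ≈ 5.0900e+6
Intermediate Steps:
k(t) = -115*√t*(1 + t) (k(t) = -5*23*√t*(t + 1) = -5*23*√t*(1 + t) = -115*√t*(1 + t))
Z(r) = 9 (Z(r) = 5 + 4 = 9)
((Z(7) - 1*123) + k(19))*(-257 - 245) = ((9 - 1*123) + 115*√19*(-1 - 1*19))*(-257 - 245) = ((9 - 123) + 115*√19*(-1 - 19))*(-502) = (-114 + 115*√19*(-20))*(-502) = (-114 - 2300*√19)*(-502) = 57228 + 1154600*√19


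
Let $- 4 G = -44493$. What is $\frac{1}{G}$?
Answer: $\frac{4}{44493} \approx 8.9902 \cdot 10^{-5}$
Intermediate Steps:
$G = \frac{44493}{4}$ ($G = \left(- \frac{1}{4}\right) \left(-44493\right) = \frac{44493}{4} \approx 11123.0$)
$\frac{1}{G} = \frac{1}{\frac{44493}{4}} = \frac{4}{44493}$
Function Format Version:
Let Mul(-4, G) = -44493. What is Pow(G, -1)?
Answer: Rational(4, 44493) ≈ 8.9902e-5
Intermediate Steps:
G = Rational(44493, 4) (G = Mul(Rational(-1, 4), -44493) = Rational(44493, 4) ≈ 11123.)
Pow(G, -1) = Pow(Rational(44493, 4), -1) = Rational(4, 44493)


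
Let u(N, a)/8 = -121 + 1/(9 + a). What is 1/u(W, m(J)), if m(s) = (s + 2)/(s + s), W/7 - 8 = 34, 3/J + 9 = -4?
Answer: -31/29960 ≈ -0.0010347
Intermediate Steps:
J = -3/13 (J = 3/(-9 - 4) = 3/(-13) = 3*(-1/13) = -3/13 ≈ -0.23077)
W = 294 (W = 56 + 7*34 = 56 + 238 = 294)
m(s) = (2 + s)/(2*s) (m(s) = (2 + s)/((2*s)) = (2 + s)*(1/(2*s)) = (2 + s)/(2*s))
u(N, a) = -968 + 8/(9 + a) (u(N, a) = 8*(-121 + 1/(9 + a)) = -968 + 8/(9 + a))
1/u(W, m(J)) = 1/(8*(-1088 - 121*(2 - 3/13)/(2*(-3/13)))/(9 + (2 - 3/13)/(2*(-3/13)))) = 1/(8*(-1088 - 121*(-13)*23/(2*3*13))/(9 + (½)*(-13/3)*(23/13))) = 1/(8*(-1088 - 121*(-23/6))/(9 - 23/6)) = 1/(8*(-1088 + 2783/6)/(31/6)) = 1/(8*(6/31)*(-3745/6)) = 1/(-29960/31) = -31/29960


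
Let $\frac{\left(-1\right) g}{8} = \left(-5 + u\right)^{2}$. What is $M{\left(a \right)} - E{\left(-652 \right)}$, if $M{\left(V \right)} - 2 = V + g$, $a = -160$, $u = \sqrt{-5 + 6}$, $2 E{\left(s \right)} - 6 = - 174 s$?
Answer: $-57013$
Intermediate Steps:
$E{\left(s \right)} = 3 - 87 s$ ($E{\left(s \right)} = 3 + \frac{\left(-174\right) s}{2} = 3 - 87 s$)
$u = 1$ ($u = \sqrt{1} = 1$)
$g = -128$ ($g = - 8 \left(-5 + 1\right)^{2} = - 8 \left(-4\right)^{2} = \left(-8\right) 16 = -128$)
$M{\left(V \right)} = -126 + V$ ($M{\left(V \right)} = 2 + \left(V - 128\right) = 2 + \left(-128 + V\right) = -126 + V$)
$M{\left(a \right)} - E{\left(-652 \right)} = \left(-126 - 160\right) - \left(3 - -56724\right) = -286 - \left(3 + 56724\right) = -286 - 56727 = -57013$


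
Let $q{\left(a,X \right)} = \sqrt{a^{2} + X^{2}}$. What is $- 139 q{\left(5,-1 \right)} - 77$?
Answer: $-77 - 139 \sqrt{26} \approx -785.76$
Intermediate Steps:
$q{\left(a,X \right)} = \sqrt{X^{2} + a^{2}}$
$- 139 q{\left(5,-1 \right)} - 77 = - 139 \sqrt{\left(-1\right)^{2} + 5^{2}} - 77 = - 139 \sqrt{1 + 25} - 77 = - 139 \sqrt{26} - 77 = -77 - 139 \sqrt{26}$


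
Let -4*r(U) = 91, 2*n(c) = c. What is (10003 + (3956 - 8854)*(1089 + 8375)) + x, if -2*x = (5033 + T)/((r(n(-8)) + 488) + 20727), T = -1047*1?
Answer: -3928591254433/84769 ≈ -4.6345e+7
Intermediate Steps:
n(c) = c/2
r(U) = -91/4 (r(U) = -¼*91 = -91/4)
T = -1047
x = -7972/84769 (x = -(5033 - 1047)/(2*((-91/4 + 488) + 20727)) = -1993/(1861/4 + 20727) = -1993/84769/4 = -1993*4/84769 = -½*15944/84769 = -7972/84769 ≈ -0.094044)
(10003 + (3956 - 8854)*(1089 + 8375)) + x = (10003 + (3956 - 8854)*(1089 + 8375)) - 7972/84769 = (10003 - 4898*9464) - 7972/84769 = (10003 - 46354672) - 7972/84769 = -46344669 - 7972/84769 = -3928591254433/84769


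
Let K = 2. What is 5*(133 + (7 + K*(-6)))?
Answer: 640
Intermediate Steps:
5*(133 + (7 + K*(-6))) = 5*(133 + (7 + 2*(-6))) = 5*(133 + (7 - 12)) = 5*(133 - 5) = 5*128 = 640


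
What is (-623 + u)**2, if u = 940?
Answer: 100489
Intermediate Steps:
(-623 + u)**2 = (-623 + 940)**2 = 317**2 = 100489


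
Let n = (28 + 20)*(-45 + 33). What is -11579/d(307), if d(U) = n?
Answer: 11579/576 ≈ 20.102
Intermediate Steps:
n = -576 (n = 48*(-12) = -576)
d(U) = -576
-11579/d(307) = -11579/(-576) = -11579*(-1/576) = 11579/576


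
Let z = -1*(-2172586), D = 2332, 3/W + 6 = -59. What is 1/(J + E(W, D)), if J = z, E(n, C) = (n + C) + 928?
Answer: 65/141429987 ≈ 4.5959e-7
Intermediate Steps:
W = -3/65 (W = 3/(-6 - 59) = 3/(-65) = 3*(-1/65) = -3/65 ≈ -0.046154)
E(n, C) = 928 + C + n (E(n, C) = (C + n) + 928 = 928 + C + n)
z = 2172586
J = 2172586
1/(J + E(W, D)) = 1/(2172586 + (928 + 2332 - 3/65)) = 1/(2172586 + 211897/65) = 1/(141429987/65) = 65/141429987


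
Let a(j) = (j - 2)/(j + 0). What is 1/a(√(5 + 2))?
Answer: 7/3 + 2*√7/3 ≈ 4.0972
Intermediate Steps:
a(j) = (-2 + j)/j
1/a(√(5 + 2)) = 1/((-2 + √(5 + 2))/(√(5 + 2))) = 1/((-2 + √7)/(√7)) = 1/((√7/7)*(-2 + √7)) = 1/(√7*(-2 + √7)/7) = √7/(-2 + √7)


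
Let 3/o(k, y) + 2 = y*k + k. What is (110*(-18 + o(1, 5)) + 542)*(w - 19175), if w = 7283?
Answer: 16119606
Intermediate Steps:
o(k, y) = 3/(-2 + k + k*y) (o(k, y) = 3/(-2 + (y*k + k)) = 3/(-2 + (k*y + k)) = 3/(-2 + (k + k*y)) = 3/(-2 + k + k*y))
(110*(-18 + o(1, 5)) + 542)*(w - 19175) = (110*(-18 + 3/(-2 + 1 + 1*5)) + 542)*(7283 - 19175) = (110*(-18 + 3/(-2 + 1 + 5)) + 542)*(-11892) = (110*(-18 + 3/4) + 542)*(-11892) = (110*(-18 + 3*(¼)) + 542)*(-11892) = (110*(-18 + ¾) + 542)*(-11892) = (110*(-69/4) + 542)*(-11892) = (-3795/2 + 542)*(-11892) = -2711/2*(-11892) = 16119606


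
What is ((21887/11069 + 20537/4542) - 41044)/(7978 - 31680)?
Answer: 2063176700705/1191627483396 ≈ 1.7314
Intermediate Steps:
((21887/11069 + 20537/4542) - 41044)/(7978 - 31680) = ((21887*(1/11069) + 20537*(1/4542)) - 41044)/(-23702) = ((21887/11069 + 20537/4542) - 41044)*(-1/23702) = (326734807/50275398 - 41044)*(-1/23702) = -2063176700705/50275398*(-1/23702) = 2063176700705/1191627483396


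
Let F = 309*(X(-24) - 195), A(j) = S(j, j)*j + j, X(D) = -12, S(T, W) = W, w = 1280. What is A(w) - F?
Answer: 1703643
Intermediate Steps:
A(j) = j + j**2 (A(j) = j*j + j = j**2 + j = j + j**2)
F = -63963 (F = 309*(-12 - 195) = 309*(-207) = -63963)
A(w) - F = 1280*(1 + 1280) - 1*(-63963) = 1280*1281 + 63963 = 1639680 + 63963 = 1703643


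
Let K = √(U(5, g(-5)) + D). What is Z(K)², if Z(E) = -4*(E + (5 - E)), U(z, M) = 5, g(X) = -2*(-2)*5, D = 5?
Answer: 400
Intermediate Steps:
g(X) = 20 (g(X) = 4*5 = 20)
K = √10 (K = √(5 + 5) = √10 ≈ 3.1623)
Z(E) = -20 (Z(E) = -4*5 = -20)
Z(K)² = (-20)² = 400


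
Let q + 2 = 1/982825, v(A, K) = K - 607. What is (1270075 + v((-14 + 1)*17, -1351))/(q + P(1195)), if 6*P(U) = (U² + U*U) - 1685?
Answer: 2492674181050/935109829077 ≈ 2.6656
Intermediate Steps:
v(A, K) = -607 + K
P(U) = -1685/6 + U²/3 (P(U) = ((U² + U*U) - 1685)/6 = ((U² + U²) - 1685)/6 = (2*U² - 1685)/6 = (-1685 + 2*U²)/6 = -1685/6 + U²/3)
q = -1965649/982825 (q = -2 + 1/982825 = -1965649/982825 ≈ -2.0000)
(1270075 + v((-14 + 1)*17, -1351))/(q + P(1195)) = (1270075 + (-607 - 1351))/(-1965649/982825 + (-1685/6 + (⅓)*1195²)) = (1270075 - 1958)/(-1965649/982825 + (-1685/6 + (⅓)*1428025)) = 1268117/(-1965649/982825 + (-1685/6 + 1428025/3)) = 1268117/(-1965649/982825 + 951455/2) = 1268117/(935109829077/1965650) = 1268117*(1965650/935109829077) = 2492674181050/935109829077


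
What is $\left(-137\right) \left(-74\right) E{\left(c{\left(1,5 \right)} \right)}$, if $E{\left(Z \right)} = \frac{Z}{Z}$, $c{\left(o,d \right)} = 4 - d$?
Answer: $10138$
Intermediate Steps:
$E{\left(Z \right)} = 1$
$\left(-137\right) \left(-74\right) E{\left(c{\left(1,5 \right)} \right)} = \left(-137\right) \left(-74\right) 1 = 10138 \cdot 1 = 10138$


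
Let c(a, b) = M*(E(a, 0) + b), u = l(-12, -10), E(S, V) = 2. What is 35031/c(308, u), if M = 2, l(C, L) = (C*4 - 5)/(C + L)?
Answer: 385341/97 ≈ 3972.6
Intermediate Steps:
l(C, L) = (-5 + 4*C)/(C + L) (l(C, L) = (4*C - 5)/(C + L) = (-5 + 4*C)/(C + L))
u = 53/22 (u = (-5 + 4*(-12))/(-12 - 10) = (-5 - 48)/(-22) = -1/22*(-53) = 53/22 ≈ 2.4091)
c(a, b) = 4 + 2*b (c(a, b) = 2*(2 + b) = 4 + 2*b)
35031/c(308, u) = 35031/(4 + 2*(53/22)) = 35031/(4 + 53/11) = 35031/(97/11) = 35031*(11/97) = 385341/97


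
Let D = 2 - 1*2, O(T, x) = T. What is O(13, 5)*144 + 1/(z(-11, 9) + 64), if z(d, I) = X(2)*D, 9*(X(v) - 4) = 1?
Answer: 119809/64 ≈ 1872.0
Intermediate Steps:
D = 0 (D = 2 - 2 = 0)
X(v) = 37/9 (X(v) = 4 + (⅑)*1 = 4 + ⅑ = 37/9)
z(d, I) = 0 (z(d, I) = (37/9)*0 = 0)
O(13, 5)*144 + 1/(z(-11, 9) + 64) = 13*144 + 1/(0 + 64) = 1872 + 1/64 = 119809/64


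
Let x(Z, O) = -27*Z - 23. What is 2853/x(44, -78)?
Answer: -2853/1211 ≈ -2.3559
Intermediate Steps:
x(Z, O) = -23 - 27*Z
2853/x(44, -78) = 2853/(-23 - 27*44) = 2853/(-23 - 1188) = 2853/(-1211) = 2853*(-1/1211) = -2853/1211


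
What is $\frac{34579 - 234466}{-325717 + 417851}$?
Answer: $- \frac{199887}{92134} \approx -2.1695$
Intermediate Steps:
$\frac{34579 - 234466}{-325717 + 417851} = \frac{34579 - 234466}{92134} = \left(-199887\right) \frac{1}{92134} = - \frac{199887}{92134}$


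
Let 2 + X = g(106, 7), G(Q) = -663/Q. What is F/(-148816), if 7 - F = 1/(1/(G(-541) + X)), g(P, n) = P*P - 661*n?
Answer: 3571263/80509456 ≈ 0.044358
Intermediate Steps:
g(P, n) = P**2 - 661*n
X = 6607 (X = -2 + (106**2 - 661*7) = -2 + (11236 - 4627) = -2 + 6609 = 6607)
F = -3571263/541 (F = 7 - 1/(1/(-663/(-541) + 6607)) = 7 - 1/(1/(-663*(-1/541) + 6607)) = 7 - 1/(1/(663/541 + 6607)) = 7 - 1/(1/(3575050/541)) = 7 - 1/541/3575050 = 7 - 1*3575050/541 = 7 - 3575050/541 = -3571263/541 ≈ -6601.2)
F/(-148816) = -3571263/541/(-148816) = -3571263/541*(-1/148816) = 3571263/80509456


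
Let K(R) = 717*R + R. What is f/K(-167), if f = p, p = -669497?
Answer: 669497/119906 ≈ 5.5835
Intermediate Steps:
f = -669497
K(R) = 718*R
f/K(-167) = -669497/(718*(-167)) = -669497/(-119906) = -669497*(-1/119906) = 669497/119906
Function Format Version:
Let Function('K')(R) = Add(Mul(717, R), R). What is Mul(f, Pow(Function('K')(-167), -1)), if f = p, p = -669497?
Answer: Rational(669497, 119906) ≈ 5.5835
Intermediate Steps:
f = -669497
Function('K')(R) = Mul(718, R)
Mul(f, Pow(Function('K')(-167), -1)) = Mul(-669497, Pow(Mul(718, -167), -1)) = Mul(-669497, Pow(-119906, -1)) = Mul(-669497, Rational(-1, 119906)) = Rational(669497, 119906)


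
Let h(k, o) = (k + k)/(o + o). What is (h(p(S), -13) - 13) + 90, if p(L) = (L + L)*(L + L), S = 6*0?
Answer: 77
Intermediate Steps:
S = 0
p(L) = 4*L² (p(L) = (2*L)*(2*L) = 4*L²)
h(k, o) = k/o (h(k, o) = (2*k)/((2*o)) = (2*k)*(1/(2*o)) = k/o)
(h(p(S), -13) - 13) + 90 = ((4*0²)/(-13) - 13) + 90 = ((4*0)*(-1/13) - 13) + 90 = (0*(-1/13) - 13) + 90 = (0 - 13) + 90 = -13 + 90 = 77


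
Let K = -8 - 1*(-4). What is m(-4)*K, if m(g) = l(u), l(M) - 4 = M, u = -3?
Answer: -4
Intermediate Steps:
l(M) = 4 + M
m(g) = 1 (m(g) = 4 - 3 = 1)
K = -4 (K = -8 + 4 = -4)
m(-4)*K = 1*(-4) = -4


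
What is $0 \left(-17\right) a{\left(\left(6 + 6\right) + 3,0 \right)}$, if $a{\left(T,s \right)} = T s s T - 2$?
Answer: $0$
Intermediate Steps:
$a{\left(T,s \right)} = -2 + T^{2} s^{2}$ ($a{\left(T,s \right)} = T s^{2} T - 2 = T^{2} s^{2} - 2 = -2 + T^{2} s^{2}$)
$0 \left(-17\right) a{\left(\left(6 + 6\right) + 3,0 \right)} = 0 \left(-17\right) \left(-2 + \left(\left(6 + 6\right) + 3\right)^{2} \cdot 0^{2}\right) = 0 \left(-2 + \left(12 + 3\right)^{2} \cdot 0\right) = 0 \left(-2 + 15^{2} \cdot 0\right) = 0 \left(-2 + 225 \cdot 0\right) = 0 \left(-2 + 0\right) = 0 \left(-2\right) = 0$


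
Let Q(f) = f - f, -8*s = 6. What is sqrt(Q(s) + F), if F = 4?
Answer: 2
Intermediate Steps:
s = -3/4 (s = -1/8*6 = -3/4 ≈ -0.75000)
Q(f) = 0
sqrt(Q(s) + F) = sqrt(0 + 4) = sqrt(4) = 2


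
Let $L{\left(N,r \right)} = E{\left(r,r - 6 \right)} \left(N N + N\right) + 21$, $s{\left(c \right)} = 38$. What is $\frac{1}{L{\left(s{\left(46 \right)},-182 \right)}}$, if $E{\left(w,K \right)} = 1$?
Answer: $\frac{1}{1503} \approx 0.00066534$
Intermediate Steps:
$L{\left(N,r \right)} = 21 + N + N^{2}$ ($L{\left(N,r \right)} = 1 \left(N N + N\right) + 21 = 1 \left(N^{2} + N\right) + 21 = 1 \left(N + N^{2}\right) + 21 = \left(N + N^{2}\right) + 21 = 21 + N + N^{2}$)
$\frac{1}{L{\left(s{\left(46 \right)},-182 \right)}} = \frac{1}{21 + 38 + 38^{2}} = \frac{1}{21 + 38 + 1444} = \frac{1}{1503}$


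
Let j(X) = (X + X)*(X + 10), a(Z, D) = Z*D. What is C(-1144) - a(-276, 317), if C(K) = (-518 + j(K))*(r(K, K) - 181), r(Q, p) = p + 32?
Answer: -3354050190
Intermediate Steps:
r(Q, p) = 32 + p
a(Z, D) = D*Z
j(X) = 2*X*(10 + X) (j(X) = (2*X)*(10 + X) = 2*X*(10 + X))
C(K) = (-518 + 2*K*(10 + K))*(-149 + K) (C(K) = (-518 + 2*K*(10 + K))*((32 + K) - 181) = (-518 + 2*K*(10 + K))*(-149 + K))
C(-1144) - a(-276, 317) = (77182 - 3498*(-1144) - 278*(-1144)² + 2*(-1144)³) - 317*(-276) = (77182 + 4001712 - 278*1308736 + 2*(-1497193984)) - 1*(-87492) = (77182 + 4001712 - 363828608 - 2994387968) + 87492 = -3354137682 + 87492 = -3354050190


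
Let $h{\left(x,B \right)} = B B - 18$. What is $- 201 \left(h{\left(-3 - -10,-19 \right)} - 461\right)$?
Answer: $23718$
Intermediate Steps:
$h{\left(x,B \right)} = -18 + B^{2}$ ($h{\left(x,B \right)} = B^{2} - 18 = -18 + B^{2}$)
$- 201 \left(h{\left(-3 - -10,-19 \right)} - 461\right) = - 201 \left(\left(-18 + \left(-19\right)^{2}\right) - 461\right) = - 201 \left(\left(-18 + 361\right) - 461\right) = - 201 \left(343 - 461\right) = \left(-201\right) \left(-118\right) = 23718$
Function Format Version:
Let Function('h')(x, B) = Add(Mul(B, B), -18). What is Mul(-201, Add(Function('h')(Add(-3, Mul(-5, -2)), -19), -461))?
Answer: 23718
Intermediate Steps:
Function('h')(x, B) = Add(-18, Pow(B, 2)) (Function('h')(x, B) = Add(Pow(B, 2), -18) = Add(-18, Pow(B, 2)))
Mul(-201, Add(Function('h')(Add(-3, Mul(-5, -2)), -19), -461)) = Mul(-201, Add(Add(-18, Pow(-19, 2)), -461)) = Mul(-201, Add(Add(-18, 361), -461)) = Mul(-201, Add(343, -461)) = Mul(-201, -118) = 23718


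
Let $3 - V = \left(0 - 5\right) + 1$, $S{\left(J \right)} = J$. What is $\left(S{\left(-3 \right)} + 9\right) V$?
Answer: $42$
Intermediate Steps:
$V = 7$ ($V = 3 - \left(\left(0 - 5\right) + 1\right) = 3 - \left(-5 + 1\right) = 3 - -4 = 3 + 4 = 7$)
$\left(S{\left(-3 \right)} + 9\right) V = \left(-3 + 9\right) 7 = 6 \cdot 7 = 42$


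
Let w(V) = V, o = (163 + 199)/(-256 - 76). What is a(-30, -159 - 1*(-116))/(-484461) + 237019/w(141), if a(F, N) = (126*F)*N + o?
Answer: 6352462755425/3779764722 ≈ 1680.7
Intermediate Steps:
o = -181/166 (o = 362/(-332) = 362*(-1/332) = -181/166 ≈ -1.0904)
a(F, N) = -181/166 + 126*F*N (a(F, N) = (126*F)*N - 181/166 = 126*F*N - 181/166 = -181/166 + 126*F*N)
a(-30, -159 - 1*(-116))/(-484461) + 237019/w(141) = (-181/166 + 126*(-30)*(-159 - 1*(-116)))/(-484461) + 237019/141 = (-181/166 + 126*(-30)*(-159 + 116))*(-1/484461) + 237019*(1/141) = (-181/166 + 126*(-30)*(-43))*(-1/484461) + 237019/141 = (-181/166 + 162540)*(-1/484461) + 237019/141 = (26981459/166)*(-1/484461) + 237019/141 = -26981459/80420526 + 237019/141 = 6352462755425/3779764722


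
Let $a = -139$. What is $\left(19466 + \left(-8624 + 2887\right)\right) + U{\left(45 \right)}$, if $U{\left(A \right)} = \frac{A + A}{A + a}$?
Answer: $\frac{645218}{47} \approx 13728.0$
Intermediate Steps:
$U{\left(A \right)} = \frac{2 A}{-139 + A}$ ($U{\left(A \right)} = \frac{A + A}{A - 139} = \frac{2 A}{-139 + A}$)
$\left(19466 + \left(-8624 + 2887\right)\right) + U{\left(45 \right)} = \left(19466 + \left(-8624 + 2887\right)\right) + 2 \cdot 45 \frac{1}{-139 + 45} = \left(19466 - 5737\right) + 2 \cdot 45 \frac{1}{-94} = 13729 + 2 \cdot 45 \left(- \frac{1}{94}\right) = 13729 - \frac{45}{47} = \frac{645218}{47}$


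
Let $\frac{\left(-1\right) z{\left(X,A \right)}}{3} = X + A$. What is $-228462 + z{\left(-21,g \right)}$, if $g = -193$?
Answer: $-227820$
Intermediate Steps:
$z{\left(X,A \right)} = - 3 A - 3 X$ ($z{\left(X,A \right)} = - 3 \left(X + A\right) = - 3 \left(A + X\right) = - 3 A - 3 X$)
$-228462 + z{\left(-21,g \right)} = -228462 - -642 = -228462 + \left(579 + 63\right) = -228462 + 642 = -227820$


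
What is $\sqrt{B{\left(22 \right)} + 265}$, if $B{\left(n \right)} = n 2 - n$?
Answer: $\sqrt{287} \approx 16.941$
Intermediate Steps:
$B{\left(n \right)} = n$ ($B{\left(n \right)} = 2 n - n = n$)
$\sqrt{B{\left(22 \right)} + 265} = \sqrt{22 + 265} = \sqrt{287}$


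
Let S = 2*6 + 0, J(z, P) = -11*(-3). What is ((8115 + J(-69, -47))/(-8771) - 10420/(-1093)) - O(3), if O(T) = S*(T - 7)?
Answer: 77521400/1369529 ≈ 56.604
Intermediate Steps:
J(z, P) = 33
S = 12 (S = 12 + 0 = 12)
O(T) = -84 + 12*T (O(T) = 12*(T - 7) = 12*(-7 + T) = -84 + 12*T)
((8115 + J(-69, -47))/(-8771) - 10420/(-1093)) - O(3) = ((8115 + 33)/(-8771) - 10420/(-1093)) - (-84 + 12*3) = (8148*(-1/8771) - 10420*(-1/1093)) - (-84 + 36) = (-1164/1253 + 10420/1093) - 1*(-48) = 11784008/1369529 + 48 = 77521400/1369529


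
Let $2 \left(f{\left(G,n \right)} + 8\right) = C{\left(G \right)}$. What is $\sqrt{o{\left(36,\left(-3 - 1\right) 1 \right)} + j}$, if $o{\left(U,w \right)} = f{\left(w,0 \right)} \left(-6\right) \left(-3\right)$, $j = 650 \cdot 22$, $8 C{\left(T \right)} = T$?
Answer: $\frac{\sqrt{56606}}{2} \approx 118.96$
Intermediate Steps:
$C{\left(T \right)} = \frac{T}{8}$
$f{\left(G,n \right)} = -8 + \frac{G}{16}$ ($f{\left(G,n \right)} = -8 + \frac{\frac{1}{8} G}{2} = -8 + \frac{G}{16}$)
$j = 14300$
$o{\left(U,w \right)} = -144 + \frac{9 w}{8}$ ($o{\left(U,w \right)} = \left(-8 + \frac{w}{16}\right) \left(-6\right) \left(-3\right) = \left(48 - \frac{3 w}{8}\right) \left(-3\right) = -144 + \frac{9 w}{8}$)
$\sqrt{o{\left(36,\left(-3 - 1\right) 1 \right)} + j} = \sqrt{\left(-144 + \frac{9 \left(-3 - 1\right) 1}{8}\right) + 14300} = \sqrt{\left(-144 + \frac{9 \left(\left(-4\right) 1\right)}{8}\right) + 14300} = \sqrt{\left(-144 + \frac{9}{8} \left(-4\right)\right) + 14300} = \sqrt{\left(-144 - \frac{9}{2}\right) + 14300} = \sqrt{- \frac{297}{2} + 14300} = \sqrt{\frac{28303}{2}} = \frac{\sqrt{56606}}{2}$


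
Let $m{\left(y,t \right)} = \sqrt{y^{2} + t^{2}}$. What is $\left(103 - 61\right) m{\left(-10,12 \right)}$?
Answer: $84 \sqrt{61} \approx 656.06$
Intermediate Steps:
$m{\left(y,t \right)} = \sqrt{t^{2} + y^{2}}$
$\left(103 - 61\right) m{\left(-10,12 \right)} = \left(103 - 61\right) \sqrt{12^{2} + \left(-10\right)^{2}} = \left(103 - 61\right) \sqrt{144 + 100} = 42 \sqrt{244} = 42 \cdot 2 \sqrt{61} = 84 \sqrt{61}$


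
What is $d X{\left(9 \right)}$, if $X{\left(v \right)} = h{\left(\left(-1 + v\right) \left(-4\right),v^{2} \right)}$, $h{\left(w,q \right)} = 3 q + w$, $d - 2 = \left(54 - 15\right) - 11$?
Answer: $6330$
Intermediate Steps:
$d = 30$ ($d = 2 + \left(\left(54 - 15\right) - 11\right) = 2 + \left(39 - 11\right) = 2 + 28 = 30$)
$h{\left(w,q \right)} = w + 3 q$
$X{\left(v \right)} = 4 - 4 v + 3 v^{2}$ ($X{\left(v \right)} = \left(-1 + v\right) \left(-4\right) + 3 v^{2} = \left(4 - 4 v\right) + 3 v^{2} = 4 - 4 v + 3 v^{2}$)
$d X{\left(9 \right)} = 30 \left(4 - 36 + 3 \cdot 9^{2}\right) = 30 \left(4 - 36 + 3 \cdot 81\right) = 30 \left(4 - 36 + 243\right) = 30 \cdot 211 = 6330$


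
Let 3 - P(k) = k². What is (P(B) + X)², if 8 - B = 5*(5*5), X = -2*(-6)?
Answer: 186978276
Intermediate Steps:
X = 12
B = -117 (B = 8 - 5*5*5 = 8 - 5*25 = 8 - 1*125 = 8 - 125 = -117)
P(k) = 3 - k²
(P(B) + X)² = ((3 - 1*(-117)²) + 12)² = ((3 - 1*13689) + 12)² = ((3 - 13689) + 12)² = (-13686 + 12)² = (-13674)² = 186978276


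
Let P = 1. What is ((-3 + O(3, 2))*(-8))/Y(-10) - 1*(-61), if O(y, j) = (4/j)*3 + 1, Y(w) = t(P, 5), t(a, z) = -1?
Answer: 93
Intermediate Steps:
Y(w) = -1
O(y, j) = 1 + 12/j (O(y, j) = 12/j + 1 = 1 + 12/j)
((-3 + O(3, 2))*(-8))/Y(-10) - 1*(-61) = ((-3 + (12 + 2)/2)*(-8))/(-1) - 1*(-61) = ((-3 + (1/2)*14)*(-8))*(-1) + 61 = ((-3 + 7)*(-8))*(-1) + 61 = (4*(-8))*(-1) + 61 = -32*(-1) + 61 = 32 + 61 = 93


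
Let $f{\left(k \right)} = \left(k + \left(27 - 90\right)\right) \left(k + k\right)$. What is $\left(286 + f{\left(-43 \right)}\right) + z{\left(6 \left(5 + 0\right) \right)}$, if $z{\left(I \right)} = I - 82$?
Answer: $9350$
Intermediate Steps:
$f{\left(k \right)} = 2 k \left(-63 + k\right)$ ($f{\left(k \right)} = \left(k + \left(27 - 90\right)\right) 2 k = \left(k - 63\right) 2 k = \left(-63 + k\right) 2 k = 2 k \left(-63 + k\right)$)
$z{\left(I \right)} = -82 + I$
$\left(286 + f{\left(-43 \right)}\right) + z{\left(6 \left(5 + 0\right) \right)} = \left(286 + 2 \left(-43\right) \left(-63 - 43\right)\right) - \left(82 - 6 \left(5 + 0\right)\right) = \left(286 + 2 \left(-43\right) \left(-106\right)\right) + \left(-82 + 6 \cdot 5\right) = \left(286 + 9116\right) + \left(-82 + 30\right) = 9402 - 52 = 9350$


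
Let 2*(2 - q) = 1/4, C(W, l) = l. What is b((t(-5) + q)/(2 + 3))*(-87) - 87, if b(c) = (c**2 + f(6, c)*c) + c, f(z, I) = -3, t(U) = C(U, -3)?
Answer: -208887/1600 ≈ -130.55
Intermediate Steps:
t(U) = -3
q = 15/8 (q = 2 - 1/2/4 = 2 - 1/2*1/4 = 2 - 1/8 = 15/8 ≈ 1.8750)
b(c) = c**2 - 2*c (b(c) = (c**2 - 3*c) + c = c**2 - 2*c)
b((t(-5) + q)/(2 + 3))*(-87) - 87 = (((-3 + 15/8)/(2 + 3))*(-2 + (-3 + 15/8)/(2 + 3)))*(-87) - 87 = ((-9/8/5)*(-2 - 9/8/5))*(-87) - 87 = ((-9/8*1/5)*(-2 - 9/8*1/5))*(-87) - 87 = -9*(-2 - 9/40)/40*(-87) - 87 = -9/40*(-89/40)*(-87) - 87 = (801/1600)*(-87) - 87 = -69687/1600 - 87 = -208887/1600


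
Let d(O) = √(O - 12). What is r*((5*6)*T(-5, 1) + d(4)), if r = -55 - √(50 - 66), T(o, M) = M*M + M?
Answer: -3300 - 240*I + √2*(8 - 110*I) ≈ -3288.7 - 395.56*I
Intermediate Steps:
T(o, M) = M + M² (T(o, M) = M² + M = M + M²)
d(O) = √(-12 + O)
r = -55 - 4*I (r = -55 - √(-16) = -55 - 4*I ≈ -55.0 - 4.0*I)
r*((5*6)*T(-5, 1) + d(4)) = (-55 - 4*I)*((5*6)*(1*(1 + 1)) + √(-12 + 4)) = (-55 - 4*I)*(30*(1*2) + √(-8)) = (-55 - 4*I)*(30*2 + 2*I*√2) = (-55 - 4*I)*(60 + 2*I*√2)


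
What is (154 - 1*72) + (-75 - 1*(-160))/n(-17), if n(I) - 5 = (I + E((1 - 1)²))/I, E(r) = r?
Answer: 577/6 ≈ 96.167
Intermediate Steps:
n(I) = 6 (n(I) = 5 + (I + (1 - 1)²)/I = 5 + (I + 0²)/I = 5 + (I + 0)/I = 5 + I/I = 5 + 1 = 6)
(154 - 1*72) + (-75 - 1*(-160))/n(-17) = (154 - 1*72) + (-75 - 1*(-160))/6 = (154 - 72) + (-75 + 160)*(⅙) = 82 + 85*(⅙) = 82 + 85/6 = 577/6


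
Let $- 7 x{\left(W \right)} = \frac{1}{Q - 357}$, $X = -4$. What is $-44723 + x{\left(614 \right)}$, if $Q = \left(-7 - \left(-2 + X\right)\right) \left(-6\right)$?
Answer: $- \frac{109884410}{2457} \approx -44723.0$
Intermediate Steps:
$Q = 6$ ($Q = \left(-7 + \left(\left(-1\right) \left(-4\right) + 2\right)\right) \left(-6\right) = \left(-7 + \left(4 + 2\right)\right) \left(-6\right) = \left(-7 + 6\right) \left(-6\right) = \left(-1\right) \left(-6\right) = 6$)
$x{\left(W \right)} = \frac{1}{2457}$ ($x{\left(W \right)} = - \frac{1}{7 \left(6 - 357\right)} = - \frac{1}{7 \left(-351\right)} = \left(- \frac{1}{7}\right) \left(- \frac{1}{351}\right) = \frac{1}{2457}$)
$-44723 + x{\left(614 \right)} = -44723 + \frac{1}{2457} = - \frac{109884410}{2457}$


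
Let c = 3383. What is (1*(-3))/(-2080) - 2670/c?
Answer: -5543451/7036640 ≈ -0.78780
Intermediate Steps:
(1*(-3))/(-2080) - 2670/c = (1*(-3))/(-2080) - 2670/3383 = -3*(-1/2080) - 2670*1/3383 = 3/2080 - 2670/3383 = -5543451/7036640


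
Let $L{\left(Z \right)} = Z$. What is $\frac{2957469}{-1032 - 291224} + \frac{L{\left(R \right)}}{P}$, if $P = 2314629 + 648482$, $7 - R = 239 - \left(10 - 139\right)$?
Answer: $- \frac{8763414430475}{865986968416} \approx -10.12$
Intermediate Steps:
$R = -361$ ($R = 7 - \left(239 - \left(10 - 139\right)\right) = 7 - \left(239 - -129\right) = 7 - \left(239 + 129\right) = 7 - 368 = -361$)
$P = 2963111$
$\frac{2957469}{-1032 - 291224} + \frac{L{\left(R \right)}}{P} = \frac{2957469}{-1032 - 291224} - \frac{361}{2963111} = \frac{2957469}{-292256} - \frac{361}{2963111} = 2957469 \left(- \frac{1}{292256}\right) - \frac{361}{2963111} = - \frac{2957469}{292256} - \frac{361}{2963111} = - \frac{8763414430475}{865986968416}$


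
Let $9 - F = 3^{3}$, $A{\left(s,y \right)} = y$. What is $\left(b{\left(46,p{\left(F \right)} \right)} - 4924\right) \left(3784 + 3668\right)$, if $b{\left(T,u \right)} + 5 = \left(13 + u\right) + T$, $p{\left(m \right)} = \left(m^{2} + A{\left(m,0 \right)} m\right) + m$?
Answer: $-34010928$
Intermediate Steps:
$F = -18$ ($F = 9 - 3^{3} = 9 - 27 = -18$)
$p{\left(m \right)} = m + m^{2}$ ($p{\left(m \right)} = \left(m^{2} + 0 m\right) + m = \left(m^{2} + 0\right) + m = m^{2} + m = m + m^{2}$)
$b{\left(T,u \right)} = 8 + T + u$ ($b{\left(T,u \right)} = -5 + \left(\left(13 + u\right) + T\right) = -5 + \left(13 + T + u\right) = 8 + T + u$)
$\left(b{\left(46,p{\left(F \right)} \right)} - 4924\right) \left(3784 + 3668\right) = \left(\left(8 + 46 - 18 \left(1 - 18\right)\right) - 4924\right) \left(3784 + 3668\right) = \left(\left(8 + 46 - -306\right) - 4924\right) 7452 = \left(\left(8 + 46 + 306\right) - 4924\right) 7452 = \left(360 - 4924\right) 7452 = \left(-4564\right) 7452 = -34010928$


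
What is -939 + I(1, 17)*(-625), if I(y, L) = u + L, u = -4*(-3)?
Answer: -19064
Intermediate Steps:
u = 12
I(y, L) = 12 + L
-939 + I(1, 17)*(-625) = -939 + (12 + 17)*(-625) = -939 + 29*(-625) = -939 - 18125 = -19064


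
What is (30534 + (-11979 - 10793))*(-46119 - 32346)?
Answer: -609045330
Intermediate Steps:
(30534 + (-11979 - 10793))*(-46119 - 32346) = (30534 - 22772)*(-78465) = 7762*(-78465) = -609045330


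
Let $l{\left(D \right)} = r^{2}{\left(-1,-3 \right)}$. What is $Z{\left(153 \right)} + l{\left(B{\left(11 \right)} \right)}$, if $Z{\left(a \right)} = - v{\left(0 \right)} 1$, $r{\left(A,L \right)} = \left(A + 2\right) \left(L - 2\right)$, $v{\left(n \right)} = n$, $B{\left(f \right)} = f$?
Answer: $25$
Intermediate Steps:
$r{\left(A,L \right)} = \left(-2 + L\right) \left(2 + A\right)$ ($r{\left(A,L \right)} = \left(2 + A\right) \left(-2 + L\right) = \left(-2 + L\right) \left(2 + A\right)$)
$Z{\left(a \right)} = 0$ ($Z{\left(a \right)} = - 0 \cdot 1 = \left(-1\right) 0 = 0$)
$l{\left(D \right)} = 25$ ($l{\left(D \right)} = \left(-4 - -2 + 2 \left(-3\right) - -3\right)^{2} = \left(-4 + 2 - 6 + 3\right)^{2} = \left(-5\right)^{2} = 25$)
$Z{\left(153 \right)} + l{\left(B{\left(11 \right)} \right)} = 0 + 25 = 25$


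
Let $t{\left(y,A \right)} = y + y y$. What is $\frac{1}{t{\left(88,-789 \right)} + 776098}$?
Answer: $\frac{1}{783930} \approx 1.2756 \cdot 10^{-6}$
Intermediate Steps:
$t{\left(y,A \right)} = y + y^{2}$
$\frac{1}{t{\left(88,-789 \right)} + 776098} = \frac{1}{88 \left(1 + 88\right) + 776098} = \frac{1}{88 \cdot 89 + 776098} = \frac{1}{7832 + 776098} = \frac{1}{783930}$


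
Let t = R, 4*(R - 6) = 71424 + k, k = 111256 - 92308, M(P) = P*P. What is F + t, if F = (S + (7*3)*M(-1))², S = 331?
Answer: 146503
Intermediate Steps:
M(P) = P²
k = 18948
F = 123904 (F = (331 + (7*3)*(-1)²)² = (331 + 21*1)² = (331 + 21)² = 352² = 123904)
R = 22599 (R = 6 + (71424 + 18948)/4 = 6 + (¼)*90372 = 6 + 22593 = 22599)
t = 22599
F + t = 123904 + 22599 = 146503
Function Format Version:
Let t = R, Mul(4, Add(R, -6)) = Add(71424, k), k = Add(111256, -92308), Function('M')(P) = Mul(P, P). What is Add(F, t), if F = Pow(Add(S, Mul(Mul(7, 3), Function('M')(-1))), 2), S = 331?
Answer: 146503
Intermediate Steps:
Function('M')(P) = Pow(P, 2)
k = 18948
F = 123904 (F = Pow(Add(331, Mul(Mul(7, 3), Pow(-1, 2))), 2) = Pow(Add(331, Mul(21, 1)), 2) = Pow(Add(331, 21), 2) = Pow(352, 2) = 123904)
R = 22599 (R = Add(6, Mul(Rational(1, 4), Add(71424, 18948))) = Add(6, Mul(Rational(1, 4), 90372)) = Add(6, 22593) = 22599)
t = 22599
Add(F, t) = Add(123904, 22599) = 146503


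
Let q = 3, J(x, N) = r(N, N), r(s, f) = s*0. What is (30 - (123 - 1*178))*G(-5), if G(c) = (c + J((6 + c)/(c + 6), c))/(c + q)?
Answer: 425/2 ≈ 212.50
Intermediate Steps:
r(s, f) = 0
J(x, N) = 0
G(c) = c/(3 + c) (G(c) = (c + 0)/(c + 3) = c/(3 + c))
(30 - (123 - 1*178))*G(-5) = (30 - (123 - 1*178))*(-5/(3 - 5)) = (30 - (123 - 178))*(-5/(-2)) = (30 - 1*(-55))*(-5*(-½)) = (30 + 55)*(5/2) = 85*(5/2) = 425/2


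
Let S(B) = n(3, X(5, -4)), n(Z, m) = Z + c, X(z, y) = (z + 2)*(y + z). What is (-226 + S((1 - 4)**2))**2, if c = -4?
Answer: 51529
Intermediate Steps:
X(z, y) = (2 + z)*(y + z)
n(Z, m) = -4 + Z (n(Z, m) = Z - 4 = -4 + Z)
S(B) = -1 (S(B) = -4 + 3 = -1)
(-226 + S((1 - 4)**2))**2 = (-226 - 1)**2 = (-227)**2 = 51529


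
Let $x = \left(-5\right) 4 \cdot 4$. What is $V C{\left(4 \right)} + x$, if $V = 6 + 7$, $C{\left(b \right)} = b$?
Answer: $-28$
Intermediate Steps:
$x = -80$ ($x = \left(-20\right) 4 = -80$)
$V = 13$
$V C{\left(4 \right)} + x = 13 \cdot 4 - 80 = 52 - 80 = -28$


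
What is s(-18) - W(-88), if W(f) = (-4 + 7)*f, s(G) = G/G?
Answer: 265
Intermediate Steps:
s(G) = 1
W(f) = 3*f
s(-18) - W(-88) = 1 - 3*(-88) = 1 - 1*(-264) = 1 + 264 = 265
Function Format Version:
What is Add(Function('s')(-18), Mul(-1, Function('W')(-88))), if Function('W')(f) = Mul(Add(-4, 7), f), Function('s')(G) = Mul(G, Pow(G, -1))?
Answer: 265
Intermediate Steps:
Function('s')(G) = 1
Function('W')(f) = Mul(3, f)
Add(Function('s')(-18), Mul(-1, Function('W')(-88))) = Add(1, Mul(-1, Mul(3, -88))) = Add(1, Mul(-1, -264)) = Add(1, 264) = 265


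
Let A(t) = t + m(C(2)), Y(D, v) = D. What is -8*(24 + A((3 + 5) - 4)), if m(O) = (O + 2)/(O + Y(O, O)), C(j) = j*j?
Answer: -230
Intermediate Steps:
C(j) = j**2
m(O) = (2 + O)/(2*O) (m(O) = (O + 2)/(O + O) = (2 + O)/((2*O)) = (2 + O)*(1/(2*O)) = (2 + O)/(2*O))
A(t) = 3/4 + t (A(t) = t + (2 + 2**2)/(2*(2**2)) = t + (1/2)*(2 + 4)/4 = t + (1/2)*(1/4)*6 = t + 3/4 = 3/4 + t)
-8*(24 + A((3 + 5) - 4)) = -8*(24 + (3/4 + ((3 + 5) - 4))) = -8*(24 + (3/4 + (8 - 4))) = -8*(24 + (3/4 + 4)) = -8*(24 + 19/4) = -8*115/4 = -230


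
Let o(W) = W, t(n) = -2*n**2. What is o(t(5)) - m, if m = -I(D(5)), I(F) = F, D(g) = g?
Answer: -45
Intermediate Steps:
m = -5 (m = -1*5 = -5)
o(t(5)) - m = -2*5**2 - 1*(-5) = -2*25 + 5 = -50 + 5 = -45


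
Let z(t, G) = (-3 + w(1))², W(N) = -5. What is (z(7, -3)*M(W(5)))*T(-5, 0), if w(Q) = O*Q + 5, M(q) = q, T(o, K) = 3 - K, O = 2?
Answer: -240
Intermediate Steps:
w(Q) = 5 + 2*Q (w(Q) = 2*Q + 5 = 5 + 2*Q)
z(t, G) = 16 (z(t, G) = (-3 + (5 + 2*1))² = (-3 + (5 + 2))² = (-3 + 7)² = 4² = 16)
(z(7, -3)*M(W(5)))*T(-5, 0) = (16*(-5))*(3 - 1*0) = -80*(3 + 0) = -80*3 = -240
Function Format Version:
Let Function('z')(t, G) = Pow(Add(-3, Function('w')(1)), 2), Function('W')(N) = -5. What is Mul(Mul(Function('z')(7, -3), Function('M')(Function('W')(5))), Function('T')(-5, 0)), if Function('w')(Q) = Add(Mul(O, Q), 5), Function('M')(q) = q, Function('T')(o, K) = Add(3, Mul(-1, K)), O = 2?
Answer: -240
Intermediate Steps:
Function('w')(Q) = Add(5, Mul(2, Q)) (Function('w')(Q) = Add(Mul(2, Q), 5) = Add(5, Mul(2, Q)))
Function('z')(t, G) = 16 (Function('z')(t, G) = Pow(Add(-3, Add(5, Mul(2, 1))), 2) = Pow(Add(-3, Add(5, 2)), 2) = Pow(Add(-3, 7), 2) = Pow(4, 2) = 16)
Mul(Mul(Function('z')(7, -3), Function('M')(Function('W')(5))), Function('T')(-5, 0)) = Mul(Mul(16, -5), Add(3, Mul(-1, 0))) = Mul(-80, Add(3, 0)) = Mul(-80, 3) = -240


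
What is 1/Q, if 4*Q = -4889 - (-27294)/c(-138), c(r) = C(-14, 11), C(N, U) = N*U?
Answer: -77/97525 ≈ -0.00078954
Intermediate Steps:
c(r) = -154 (c(r) = -14*11 = -154)
Q = -97525/77 (Q = (-4889 - (-27294)/(-154))/4 = (-4889 - (-27294)*(-1)/154)/4 = (-4889 - 1*13647/77)/4 = (-4889 - 13647/77)/4 = (¼)*(-390100/77) = -97525/77 ≈ -1266.6)
1/Q = 1/(-97525/77) = -77/97525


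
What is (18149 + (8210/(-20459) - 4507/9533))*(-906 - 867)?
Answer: -6275589318933480/195035647 ≈ -3.2177e+7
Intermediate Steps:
(18149 + (8210/(-20459) - 4507/9533))*(-906 - 867) = (18149 + (8210*(-1/20459) - 4507*1/9533))*(-1773) = (18149 + (-8210/20459 - 4507/9533))*(-1773) = (18149 - 170474643/195035647)*(-1773) = (3539531482760/195035647)*(-1773) = -6275589318933480/195035647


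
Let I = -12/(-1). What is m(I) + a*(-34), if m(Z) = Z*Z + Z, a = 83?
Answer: -2666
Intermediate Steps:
I = 12 (I = -12*(-1) = 12)
m(Z) = Z + Z² (m(Z) = Z² + Z = Z + Z²)
m(I) + a*(-34) = 12*(1 + 12) + 83*(-34) = 12*13 - 2822 = 156 - 2822 = -2666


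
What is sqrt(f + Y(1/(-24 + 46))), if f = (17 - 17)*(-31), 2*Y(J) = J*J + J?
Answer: sqrt(46)/44 ≈ 0.15414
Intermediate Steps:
Y(J) = J/2 + J**2/2 (Y(J) = (J*J + J)/2 = (J**2 + J)/2 = (J + J**2)/2 = J/2 + J**2/2)
f = 0 (f = 0*(-31) = 0)
sqrt(f + Y(1/(-24 + 46))) = sqrt(0 + (1 + 1/(-24 + 46))/(2*(-24 + 46))) = sqrt(0 + (1/2)*(1 + 1/22)/22) = sqrt(0 + (1/2)*(1/22)*(1 + 1/22)) = sqrt(0 + (1/2)*(1/22)*(23/22)) = sqrt(0 + 23/968) = sqrt(23/968) = sqrt(46)/44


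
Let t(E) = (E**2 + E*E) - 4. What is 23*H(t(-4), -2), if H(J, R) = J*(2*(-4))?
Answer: -5152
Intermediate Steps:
t(E) = -4 + 2*E**2 (t(E) = (E**2 + E**2) - 4 = 2*E**2 - 4 = -4 + 2*E**2)
H(J, R) = -8*J (H(J, R) = J*(-8) = -8*J)
23*H(t(-4), -2) = 23*(-8*(-4 + 2*(-4)**2)) = 23*(-8*(-4 + 2*16)) = 23*(-8*(-4 + 32)) = 23*(-8*28) = 23*(-224) = -5152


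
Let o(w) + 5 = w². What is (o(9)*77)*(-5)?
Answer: -29260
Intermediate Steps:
o(w) = -5 + w²
(o(9)*77)*(-5) = ((-5 + 9²)*77)*(-5) = ((-5 + 81)*77)*(-5) = (76*77)*(-5) = 5852*(-5) = -29260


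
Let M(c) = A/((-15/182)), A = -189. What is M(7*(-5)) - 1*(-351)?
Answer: 13221/5 ≈ 2644.2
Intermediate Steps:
M(c) = 11466/5 (M(c) = -189/((-15/182)) = -189/((-15*1/182)) = -189/(-15/182) = -189*(-182/15) = 11466/5)
M(7*(-5)) - 1*(-351) = 11466/5 - 1*(-351) = 11466/5 + 351 = 13221/5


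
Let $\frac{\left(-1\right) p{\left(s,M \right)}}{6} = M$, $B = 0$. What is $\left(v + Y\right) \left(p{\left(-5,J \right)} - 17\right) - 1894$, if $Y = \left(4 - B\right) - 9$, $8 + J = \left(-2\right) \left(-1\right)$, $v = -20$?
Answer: $-2369$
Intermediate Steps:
$J = -6$ ($J = -8 - -2 = -8 + 2 = -6$)
$p{\left(s,M \right)} = - 6 M$
$Y = -5$ ($Y = \left(4 - 0\right) - 9 = \left(4 + 0\right) - 9 = 4 - 9 = -5$)
$\left(v + Y\right) \left(p{\left(-5,J \right)} - 17\right) - 1894 = \left(-20 - 5\right) \left(\left(-6\right) \left(-6\right) - 17\right) - 1894 = - 25 \left(36 - 17\right) - 1894 = \left(-25\right) 19 - 1894 = -475 - 1894 = -2369$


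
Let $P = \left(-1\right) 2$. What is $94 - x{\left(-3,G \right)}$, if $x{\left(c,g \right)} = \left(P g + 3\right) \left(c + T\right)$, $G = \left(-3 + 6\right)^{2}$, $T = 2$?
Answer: $79$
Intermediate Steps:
$P = -2$
$G = 9$ ($G = 3^{2} = 9$)
$x{\left(c,g \right)} = \left(2 + c\right) \left(3 - 2 g\right)$ ($x{\left(c,g \right)} = \left(- 2 g + 3\right) \left(c + 2\right) = \left(3 - 2 g\right) \left(2 + c\right) = \left(2 + c\right) \left(3 - 2 g\right)$)
$94 - x{\left(-3,G \right)} = 94 - \left(6 - 36 + 3 \left(-3\right) - \left(-6\right) 9\right) = 94 - \left(6 - 36 - 9 + 54\right) = 94 - 15 = 79$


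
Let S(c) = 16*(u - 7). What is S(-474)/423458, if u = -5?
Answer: -96/211729 ≈ -0.00045341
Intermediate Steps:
S(c) = -192 (S(c) = 16*(-5 - 7) = 16*(-12) = -192)
S(-474)/423458 = -192/423458 = -192*1/423458 = -96/211729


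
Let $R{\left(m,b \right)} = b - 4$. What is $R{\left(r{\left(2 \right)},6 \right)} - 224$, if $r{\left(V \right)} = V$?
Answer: $-222$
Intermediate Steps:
$R{\left(m,b \right)} = -4 + b$ ($R{\left(m,b \right)} = b - 4 = -4 + b$)
$R{\left(r{\left(2 \right)},6 \right)} - 224 = \left(-4 + 6\right) - 224 = 2 - 224 = -222$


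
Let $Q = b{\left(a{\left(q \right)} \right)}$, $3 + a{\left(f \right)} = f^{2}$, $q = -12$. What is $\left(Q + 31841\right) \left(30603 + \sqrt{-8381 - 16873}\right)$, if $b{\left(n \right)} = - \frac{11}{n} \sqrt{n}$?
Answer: $\frac{\left(10201 + i \sqrt{2806}\right) \left(4489581 - 11 \sqrt{141}\right)}{47} \approx 9.744 \cdot 10^{8} + 5.0599 \cdot 10^{6} i$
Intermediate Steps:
$a{\left(f \right)} = -3 + f^{2}$
$b{\left(n \right)} = - \frac{11}{\sqrt{n}}$
$Q = - \frac{11 \sqrt{141}}{141}$ ($Q = - \frac{11}{\sqrt{-3 + \left(-12\right)^{2}}} = - \frac{11}{\sqrt{-3 + 144}} = - \frac{11}{\sqrt{141}} = - 11 \frac{\sqrt{141}}{141} = - \frac{11 \sqrt{141}}{141} \approx -0.92637$)
$\left(Q + 31841\right) \left(30603 + \sqrt{-8381 - 16873}\right) = \left(- \frac{11 \sqrt{141}}{141} + 31841\right) \left(30603 + \sqrt{-8381 - 16873}\right) = \left(31841 - \frac{11 \sqrt{141}}{141}\right) \left(30603 + \sqrt{-25254}\right) = \left(31841 - \frac{11 \sqrt{141}}{141}\right) \left(30603 + 3 i \sqrt{2806}\right) = \left(30603 + 3 i \sqrt{2806}\right) \left(31841 - \frac{11 \sqrt{141}}{141}\right)$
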